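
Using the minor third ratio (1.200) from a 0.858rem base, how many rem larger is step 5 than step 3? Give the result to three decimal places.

0.652rem

Step 3: 0.858 × 1.200³ = 1.48262rem
Step 5: 0.858 × 1.200⁵ = 2.13498rem
Difference: 2.13498 − 1.48262 = 0.65236rem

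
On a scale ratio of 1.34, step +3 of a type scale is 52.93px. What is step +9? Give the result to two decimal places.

306.43px

Moving from step +3 to step +9 is 6 steps up, so multiply by r⁶.
52.93 × 1.34⁶ = 52.93 × 5.78934 ≈ 306.430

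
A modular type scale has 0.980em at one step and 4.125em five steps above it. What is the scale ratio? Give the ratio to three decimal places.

The ratio satisfies 0.980 × r⁵ = 4.125, so r = (4.125 / 0.980)^(1/5).
r = 4.2092^(1/5) ≈ 1.3330

1.333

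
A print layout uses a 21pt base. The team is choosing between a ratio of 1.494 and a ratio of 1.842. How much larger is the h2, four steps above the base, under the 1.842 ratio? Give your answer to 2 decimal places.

At 1.494: 21.0 × 1.494⁴ = 104.6217pt
At 1.842: 21.0 × 1.842⁴ = 241.7563pt
Difference: 241.7563 − 104.6217 = 137.1346pt

137.13pt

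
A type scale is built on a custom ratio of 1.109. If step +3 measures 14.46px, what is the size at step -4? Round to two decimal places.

Moving from step +3 to step -4 is 7 steps down, so divide by r⁷.
14.46 ÷ 1.109⁷ = 14.46 ÷ 2.06310 ≈ 7.009

7.01px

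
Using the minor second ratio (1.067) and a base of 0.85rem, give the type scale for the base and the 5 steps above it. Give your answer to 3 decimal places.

0.850rem, 0.907rem, 0.968rem, 1.033rem, 1.102rem, 1.176rem

Step 0: 0.85rem
Step 1: 0.85 × 1.067 = 0.907
Step 2: 0.85 × 1.067² = 0.968
Step 3: 0.85 × 1.067³ = 1.033
Step 4: 0.85 × 1.067⁴ = 1.102
Step 5: 0.85 × 1.067⁵ = 1.176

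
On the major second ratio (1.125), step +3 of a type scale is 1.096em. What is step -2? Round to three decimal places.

0.608em

The gap is -2 − (3) = -5 steps, so the factor is 1.125^-5.
1.096 ÷ 1.125⁵ = 1.096 ÷ 1.80203 ≈ 0.608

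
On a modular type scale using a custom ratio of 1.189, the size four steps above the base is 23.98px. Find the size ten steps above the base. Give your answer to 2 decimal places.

67.75px

23.98 × 1.189⁶ = 23.98 × 2.82547 ≈ 67.755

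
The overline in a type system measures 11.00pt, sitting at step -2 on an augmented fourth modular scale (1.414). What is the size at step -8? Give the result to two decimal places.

11.00 ÷ 1.414⁶ = 11.00 ÷ 7.99275 ≈ 1.376

1.38pt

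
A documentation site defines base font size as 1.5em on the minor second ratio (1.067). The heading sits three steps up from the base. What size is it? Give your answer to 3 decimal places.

Each step on a modular scale multiplies by the ratio, so the size n steps from the base is base × ratioⁿ.
1.5 × 1.067³ = 1.5 × 1.21477 ≈ 1.822

1.822em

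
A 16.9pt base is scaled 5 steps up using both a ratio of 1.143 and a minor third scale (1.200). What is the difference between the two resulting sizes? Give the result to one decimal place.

9.1pt

At 1.143: 16.9 × 1.143⁵ = 32.970pt
Minor third: 16.9 × 1.200⁵ = 42.053pt
Difference: 42.053 − 32.970 = 9.083pt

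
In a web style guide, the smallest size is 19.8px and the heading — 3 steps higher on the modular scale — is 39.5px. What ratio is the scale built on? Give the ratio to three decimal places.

The ratio satisfies 19.8 × r³ = 39.5, so r = (39.5 / 19.8)^(1/3).
r = 1.9949^(1/3) ≈ 1.2589

1.259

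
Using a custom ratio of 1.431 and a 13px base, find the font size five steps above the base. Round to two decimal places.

Each step on a modular scale multiplies by the ratio, so the size n steps from the base is base × ratioⁿ.
13.0 × 1.431⁵ = 13.0 × 6.00065 ≈ 78.01

78.01px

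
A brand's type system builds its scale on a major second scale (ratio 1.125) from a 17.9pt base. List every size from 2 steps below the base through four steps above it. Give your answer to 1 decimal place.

14.1pt, 15.9pt, 17.9pt, 20.1pt, 22.7pt, 25.5pt, 28.7pt

Step -2: 17.9 ÷ 1.125² = 14.1
Step -1: 17.9 ÷ 1.125 = 15.9
Step 0: 17.9pt
Step 1: 17.9 × 1.125 = 20.1
Step 2: 17.9 × 1.125² = 22.7
Step 3: 17.9 × 1.125³ = 25.5
Step 4: 17.9 × 1.125⁴ = 28.7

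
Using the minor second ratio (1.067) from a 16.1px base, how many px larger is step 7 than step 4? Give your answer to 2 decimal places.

Step 4: 16.1 × 1.067⁴ = 20.8681px
Step 7: 16.1 × 1.067⁷ = 25.3499px
Difference: 25.3499 − 20.8681 = 4.4818px

4.48px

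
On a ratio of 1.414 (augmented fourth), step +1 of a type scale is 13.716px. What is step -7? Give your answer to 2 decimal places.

13.716 ÷ 1.414⁸ = 13.716 ÷ 15.98068 ≈ 0.858

0.86px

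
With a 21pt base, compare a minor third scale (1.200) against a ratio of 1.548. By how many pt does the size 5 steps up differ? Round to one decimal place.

134.4pt

Minor third: 21.0 × 1.200⁵ = 52.255pt
At 1.548: 21.0 × 1.548⁵ = 186.670pt
Difference: 186.670 − 52.255 = 134.415pt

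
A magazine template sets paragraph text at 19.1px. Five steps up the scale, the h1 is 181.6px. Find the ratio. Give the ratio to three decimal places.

1.569

The ratio satisfies 19.1 × r⁵ = 181.6, so r = (181.6 / 19.1)^(1/5).
r = 9.5079^(1/5) ≈ 1.5690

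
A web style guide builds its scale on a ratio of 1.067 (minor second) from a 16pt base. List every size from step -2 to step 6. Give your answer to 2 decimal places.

14.05pt, 15.00pt, 16.00pt, 17.07pt, 18.22pt, 19.44pt, 20.74pt, 22.13pt, 23.61pt

Step -2: 16.0 ÷ 1.067² = 14.05
Step -1: 16.0 ÷ 1.067 = 15.00
Step 0: 16pt
Step 1: 16.0 × 1.067 = 17.07
Step 2: 16.0 × 1.067² = 18.22
Step 3: 16.0 × 1.067³ = 19.44
Step 4: 16.0 × 1.067⁴ = 20.74
Step 5: 16.0 × 1.067⁵ = 22.13
Step 6: 16.0 × 1.067⁶ = 23.61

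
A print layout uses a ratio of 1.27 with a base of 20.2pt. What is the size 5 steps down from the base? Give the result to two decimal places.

Each step on a modular scale multiplies by the ratio, so the size n steps from the base is base × ratioⁿ.
20.2 ÷ 1.27⁵ = 20.2 ÷ 3.30384 ≈ 6.11

6.11pt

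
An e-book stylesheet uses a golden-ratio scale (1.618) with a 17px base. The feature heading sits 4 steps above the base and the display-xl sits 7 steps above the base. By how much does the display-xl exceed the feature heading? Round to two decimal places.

377.00px

Step 4: 17.0 × 1.618⁴ = 116.5099px
Step 7: 17.0 × 1.618⁷ = 493.5129px
Difference: 493.5129 − 116.5099 = 377.0030px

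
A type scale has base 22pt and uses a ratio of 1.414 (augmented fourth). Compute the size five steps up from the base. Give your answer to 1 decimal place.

124.4pt

22.0 × 1.414⁵ = 22.0 × 5.65258 ≈ 124.36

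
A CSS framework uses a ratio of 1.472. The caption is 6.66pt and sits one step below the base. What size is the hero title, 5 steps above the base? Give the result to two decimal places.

Moving from step -1 to step +5 is 6 steps up, so multiply by r⁶.
6.66 × 1.472⁶ = 6.66 × 10.17295 ≈ 67.752

67.75pt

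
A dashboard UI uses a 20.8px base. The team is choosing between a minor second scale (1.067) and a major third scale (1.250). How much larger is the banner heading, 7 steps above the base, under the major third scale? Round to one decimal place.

Minor second: 20.8 × 1.067⁷ = 32.750px
Major third: 20.8 × 1.250⁷ = 99.182px
Difference: 99.182 − 32.750 = 66.432px

66.4px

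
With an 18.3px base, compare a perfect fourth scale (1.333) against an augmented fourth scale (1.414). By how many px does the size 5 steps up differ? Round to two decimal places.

26.42px

Perfect fourth: 18.3 × 1.333⁵ = 77.0197px
Augmented fourth: 18.3 × 1.414⁵ = 103.4423px
Difference: 103.4423 − 77.0197 = 26.4226px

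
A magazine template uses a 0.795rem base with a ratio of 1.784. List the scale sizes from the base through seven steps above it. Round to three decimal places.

Step 0: 0.795rem
Step 1: 0.795 × 1.784 = 1.418
Step 2: 0.795 × 1.784² = 2.530
Step 3: 0.795 × 1.784³ = 4.514
Step 4: 0.795 × 1.784⁴ = 8.053
Step 5: 0.795 × 1.784⁵ = 14.366
Step 6: 0.795 × 1.784⁶ = 25.629
Step 7: 0.795 × 1.784⁷ = 45.723

0.795rem, 1.418rem, 2.530rem, 4.514rem, 8.053rem, 14.366rem, 25.629rem, 45.723rem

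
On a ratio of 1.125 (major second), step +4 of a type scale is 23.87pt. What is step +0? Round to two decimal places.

The gap is 0 − (4) = -4 steps, so the factor is 1.125^-4.
23.87 ÷ 1.125⁴ = 23.87 ÷ 1.60181 ≈ 14.902

14.90pt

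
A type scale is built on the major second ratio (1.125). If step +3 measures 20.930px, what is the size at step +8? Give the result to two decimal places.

37.72px

20.930 × 1.125⁵ = 20.930 × 1.80203 ≈ 37.717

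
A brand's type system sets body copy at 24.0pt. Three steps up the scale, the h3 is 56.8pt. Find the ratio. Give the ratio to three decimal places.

r³ = 56.8 / 24.0, so r = (56.8/24.0)^(1/3).
r = 2.3667^(1/3) ≈ 1.3326

1.333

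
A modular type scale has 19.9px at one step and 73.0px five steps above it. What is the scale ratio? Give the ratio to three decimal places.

The ratio satisfies 19.9 × r⁵ = 73.0, so r = (73.0 / 19.9)^(1/5).
r = 3.6683^(1/5) ≈ 1.2969

1.297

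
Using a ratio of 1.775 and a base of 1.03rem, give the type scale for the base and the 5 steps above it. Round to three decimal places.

1.030rem, 1.828rem, 3.245rem, 5.760rem, 10.224rem, 18.148rem

Step 0: 1.03rem
Step 1: 1.03 × 1.775 = 1.828
Step 2: 1.03 × 1.775² = 3.245
Step 3: 1.03 × 1.775³ = 5.760
Step 4: 1.03 × 1.775⁴ = 10.224
Step 5: 1.03 × 1.775⁵ = 18.148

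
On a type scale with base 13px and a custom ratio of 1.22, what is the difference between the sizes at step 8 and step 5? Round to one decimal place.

28.7px

Step 5: 13.0 × 1.22⁵ = 35.135px
Step 8: 13.0 × 1.22⁸ = 63.800px
Difference: 63.800 − 35.135 = 28.665px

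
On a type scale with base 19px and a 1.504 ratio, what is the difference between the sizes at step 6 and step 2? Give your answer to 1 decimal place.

Step 2: 19.0 × 1.504² = 42.978px
Step 6: 19.0 × 1.504⁶ = 219.908px
Difference: 219.908 − 42.978 = 176.930px

176.9px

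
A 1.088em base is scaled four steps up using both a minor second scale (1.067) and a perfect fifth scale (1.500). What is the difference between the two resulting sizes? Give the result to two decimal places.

Minor second: 1.088 × 1.067⁴ = 1.4102em
Perfect fifth: 1.088 × 1.500⁴ = 5.5080em
Difference: 5.5080 − 1.4102 = 4.0978em

4.10em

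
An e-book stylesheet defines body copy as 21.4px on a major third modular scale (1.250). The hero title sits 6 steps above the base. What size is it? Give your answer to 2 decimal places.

A modular type scale is a geometric sequence: sizeₙ = base × rⁿ.
21.4 × 1.250⁶ = 21.4 × 3.81470 ≈ 81.63

81.63px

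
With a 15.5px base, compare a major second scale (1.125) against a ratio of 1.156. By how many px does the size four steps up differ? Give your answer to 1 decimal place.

Major second: 15.5 × 1.125⁴ = 24.828px
At 1.156: 15.5 × 1.156⁴ = 27.680px
Difference: 27.680 − 24.828 = 2.852px

2.9px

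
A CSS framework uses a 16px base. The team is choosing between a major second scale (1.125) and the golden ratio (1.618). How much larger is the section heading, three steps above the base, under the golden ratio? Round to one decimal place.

45.0px

Major second: 16.0 × 1.125³ = 22.781px
Golden ratio: 16.0 × 1.618³ = 67.773px
Difference: 67.773 − 22.781 = 44.992px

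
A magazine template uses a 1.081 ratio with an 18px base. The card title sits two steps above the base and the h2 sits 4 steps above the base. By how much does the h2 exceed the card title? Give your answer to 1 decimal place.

Step 2: 18.0 × 1.081² = 21.034px
Step 4: 18.0 × 1.081⁴ = 24.580px
Difference: 24.580 − 21.034 = 3.546px

3.5px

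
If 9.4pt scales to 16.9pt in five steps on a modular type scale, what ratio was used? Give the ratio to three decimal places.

The ratio satisfies 9.4 × r⁵ = 16.9, so r = (16.9 / 9.4)^(1/5).
r = 1.7979^(1/5) ≈ 1.1245

1.124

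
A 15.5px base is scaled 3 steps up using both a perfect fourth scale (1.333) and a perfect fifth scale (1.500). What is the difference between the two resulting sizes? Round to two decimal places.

15.60px

Perfect fourth: 15.5 × 1.333³ = 36.7132px
Perfect fifth: 15.5 × 1.500³ = 52.3125px
Difference: 52.3125 − 36.7132 = 15.5993px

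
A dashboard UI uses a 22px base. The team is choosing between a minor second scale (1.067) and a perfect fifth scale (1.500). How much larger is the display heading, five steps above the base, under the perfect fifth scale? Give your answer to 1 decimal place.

136.6px

Minor second: 22.0 × 1.067⁵ = 30.426px
Perfect fifth: 22.0 × 1.500⁵ = 167.062px
Difference: 167.062 − 30.426 = 136.636px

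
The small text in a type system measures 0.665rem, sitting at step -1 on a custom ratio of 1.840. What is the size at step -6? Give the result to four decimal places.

0.0315rem

Moving from step -1 to step -6 is 5 steps down, so divide by r⁵.
0.665 ÷ 1.840⁵ = 0.665 ÷ 21.09061 ≈ 0.0315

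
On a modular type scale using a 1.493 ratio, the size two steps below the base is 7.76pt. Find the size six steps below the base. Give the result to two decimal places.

The gap is -6 − (-2) = -4 steps, so the factor is 1.493^-4.
7.76 ÷ 1.493⁴ = 7.76 ÷ 4.96866 ≈ 1.562

1.56pt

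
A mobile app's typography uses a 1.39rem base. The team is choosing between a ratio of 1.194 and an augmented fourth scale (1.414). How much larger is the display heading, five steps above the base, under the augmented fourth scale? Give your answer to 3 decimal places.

At 1.194: 1.39 × 1.194⁵ = 3.37316rem
Augmented fourth: 1.39 × 1.414⁵ = 7.85709rem
Difference: 7.85709 − 3.37316 = 4.48393rem

4.484rem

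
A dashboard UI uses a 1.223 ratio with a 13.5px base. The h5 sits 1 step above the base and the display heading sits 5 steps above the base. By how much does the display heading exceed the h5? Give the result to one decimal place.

Step 1: 13.5 × 1.223 = 16.511px
Step 5: 13.5 × 1.223⁵ = 36.937px
Difference: 36.937 − 16.511 = 20.426px

20.4px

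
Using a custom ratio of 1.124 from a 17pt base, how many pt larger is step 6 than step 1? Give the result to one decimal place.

15.2pt

Step 1: 17.0 × 1.124 = 19.108pt
Step 6: 17.0 × 1.124⁶ = 34.280pt
Difference: 34.280 − 19.108 = 15.172pt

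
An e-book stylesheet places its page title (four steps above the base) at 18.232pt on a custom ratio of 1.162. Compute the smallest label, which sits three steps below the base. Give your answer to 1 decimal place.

18.232 ÷ 1.162⁷ = 18.232 ÷ 2.86051 ≈ 6.374

6.4pt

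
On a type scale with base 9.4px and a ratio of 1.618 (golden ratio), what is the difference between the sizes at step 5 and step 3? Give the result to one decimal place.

64.4px

Step 3: 9.4 × 1.618³ = 39.817px
Step 5: 9.4 × 1.618⁵ = 104.237px
Difference: 104.237 − 39.817 = 64.420px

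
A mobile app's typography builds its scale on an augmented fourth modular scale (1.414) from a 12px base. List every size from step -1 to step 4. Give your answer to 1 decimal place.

8.5px, 12.0px, 17.0px, 24.0px, 33.9px, 48.0px

Step -1: 12.0 ÷ 1.414 = 8.5
Step 0: 12px
Step 1: 12.0 × 1.414 = 17.0
Step 2: 12.0 × 1.414² = 24.0
Step 3: 12.0 × 1.414³ = 33.9
Step 4: 12.0 × 1.414⁴ = 48.0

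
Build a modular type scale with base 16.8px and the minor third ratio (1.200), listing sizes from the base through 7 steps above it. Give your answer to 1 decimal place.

Step 0: 16.8px
Step 1: 16.8 × 1.200 = 20.2
Step 2: 16.8 × 1.200² = 24.2
Step 3: 16.8 × 1.200³ = 29.0
Step 4: 16.8 × 1.200⁴ = 34.8
Step 5: 16.8 × 1.200⁵ = 41.8
Step 6: 16.8 × 1.200⁶ = 50.2
Step 7: 16.8 × 1.200⁷ = 60.2

16.8px, 20.2px, 24.2px, 29.0px, 34.8px, 41.8px, 50.2px, 60.2px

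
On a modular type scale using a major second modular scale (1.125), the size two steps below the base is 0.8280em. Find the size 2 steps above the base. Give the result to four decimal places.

The gap is 2 − (-2) = 4 steps, so the factor is 1.125^4.
0.8280 × 1.125⁴ = 0.8280 × 1.60181 ≈ 1.3263

1.3263em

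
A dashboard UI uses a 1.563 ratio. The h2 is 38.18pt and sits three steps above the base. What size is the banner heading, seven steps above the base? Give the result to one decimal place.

Moving from step +3 to step +7 is 4 steps up, so multiply by r⁴.
38.18 × 1.563⁴ = 38.18 × 5.96810 ≈ 227.862

227.9pt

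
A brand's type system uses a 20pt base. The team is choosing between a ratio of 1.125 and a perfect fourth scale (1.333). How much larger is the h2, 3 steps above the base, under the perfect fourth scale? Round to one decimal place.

18.9pt

At 1.125: 20.0 × 1.125³ = 28.477pt
Perfect fourth: 20.0 × 1.333³ = 47.372pt
Difference: 47.372 − 28.477 = 18.895pt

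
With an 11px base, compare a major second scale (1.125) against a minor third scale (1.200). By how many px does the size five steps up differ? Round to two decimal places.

Major second: 11.0 × 1.125⁵ = 19.8224px
Minor third: 11.0 × 1.200⁵ = 27.3715px
Difference: 27.3715 − 19.8224 = 7.5491px

7.55px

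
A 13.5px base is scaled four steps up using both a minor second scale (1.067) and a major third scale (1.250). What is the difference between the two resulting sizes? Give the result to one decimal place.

15.5px

Minor second: 13.5 × 1.067⁴ = 17.498px
Major third: 13.5 × 1.250⁴ = 32.959px
Difference: 32.959 − 17.498 = 15.461px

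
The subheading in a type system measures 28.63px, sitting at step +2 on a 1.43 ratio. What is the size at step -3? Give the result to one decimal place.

4.8px

Moving from step +2 to step -3 is 5 steps down, so divide by r⁵.
28.63 ÷ 1.43⁵ = 28.63 ÷ 5.97971 ≈ 4.788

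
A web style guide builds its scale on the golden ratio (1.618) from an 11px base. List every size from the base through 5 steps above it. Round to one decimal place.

11.0px, 17.8px, 28.8px, 46.6px, 75.4px, 122.0px

Step 0: 11px
Step 1: 11.0 × 1.618 = 17.8
Step 2: 11.0 × 1.618² = 28.8
Step 3: 11.0 × 1.618³ = 46.6
Step 4: 11.0 × 1.618⁴ = 75.4
Step 5: 11.0 × 1.618⁵ = 122.0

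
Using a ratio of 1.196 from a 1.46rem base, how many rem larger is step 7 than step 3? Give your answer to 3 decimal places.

2.613rem

Step 3: 1.46 × 1.196³ = 2.49774rem
Step 7: 1.46 × 1.196⁷ = 5.11059rem
Difference: 5.11059 − 2.49774 = 2.61285rem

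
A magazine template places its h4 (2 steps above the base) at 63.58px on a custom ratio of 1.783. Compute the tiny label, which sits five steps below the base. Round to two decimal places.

1.11px

The gap is -5 − (2) = -7 steps, so the factor is 1.783^-7.
63.58 ÷ 1.783⁷ = 63.58 ÷ 57.28744 ≈ 1.110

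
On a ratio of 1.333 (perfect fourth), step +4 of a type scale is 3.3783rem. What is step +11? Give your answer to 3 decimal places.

The gap is 11 − (4) = 7 steps, so the factor is 1.333^7.
3.3783 × 1.333⁷ = 3.3783 × 7.47844 ≈ 25.264

25.264rem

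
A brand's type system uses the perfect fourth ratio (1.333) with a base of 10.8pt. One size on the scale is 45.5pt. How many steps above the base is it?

5

1.333ⁿ = 45.5 / 10.8 = 4.2130
n = ln(4.2130) / ln(1.333) = 1.4382 / 0.2874 ≈ 5.00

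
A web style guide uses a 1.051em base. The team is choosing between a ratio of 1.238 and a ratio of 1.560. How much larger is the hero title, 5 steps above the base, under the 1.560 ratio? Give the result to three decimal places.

At 1.238: 1.051 × 1.238⁵ = 3.05637em
At 1.560: 1.051 × 1.560⁵ = 9.71014em
Difference: 9.71014 − 3.05637 = 6.65377em

6.654em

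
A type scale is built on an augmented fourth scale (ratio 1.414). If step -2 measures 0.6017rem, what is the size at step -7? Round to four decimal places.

0.1064rem

Moving from step -2 to step -7 is 5 steps down, so divide by r⁵.
0.6017 ÷ 1.414⁵ = 0.6017 ÷ 5.65258 ≈ 0.1064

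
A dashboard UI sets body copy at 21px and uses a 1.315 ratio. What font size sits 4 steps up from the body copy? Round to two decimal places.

Every step multiplies by the scale ratio.
21.0 × 1.315⁴ = 21.0 × 2.99022 ≈ 62.79

62.79px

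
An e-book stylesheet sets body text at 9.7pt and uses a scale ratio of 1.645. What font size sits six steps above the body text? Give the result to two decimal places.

9.7 × 1.645⁶ = 9.7 × 19.81506 ≈ 192.21

192.21pt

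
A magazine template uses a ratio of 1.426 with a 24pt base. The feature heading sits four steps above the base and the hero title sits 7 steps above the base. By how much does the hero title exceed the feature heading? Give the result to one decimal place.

Step 4: 24.0 × 1.426⁴ = 99.241pt
Step 7: 24.0 × 1.426⁷ = 287.772pt
Difference: 287.772 − 99.241 = 188.531pt

188.5pt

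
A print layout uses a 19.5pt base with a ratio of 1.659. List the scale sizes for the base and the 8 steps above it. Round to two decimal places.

19.50pt, 32.35pt, 53.67pt, 89.04pt, 147.71pt, 245.06pt, 406.55pt, 674.46pt, 1118.94pt

Step 0: 19.5pt
Step 1: 19.5 × 1.659 = 32.35
Step 2: 19.5 × 1.659² = 53.67
Step 3: 19.5 × 1.659³ = 89.04
Step 4: 19.5 × 1.659⁴ = 147.71
Step 5: 19.5 × 1.659⁵ = 245.06
Step 6: 19.5 × 1.659⁶ = 406.55
Step 7: 19.5 × 1.659⁷ = 674.46
Step 8: 19.5 × 1.659⁸ = 1118.94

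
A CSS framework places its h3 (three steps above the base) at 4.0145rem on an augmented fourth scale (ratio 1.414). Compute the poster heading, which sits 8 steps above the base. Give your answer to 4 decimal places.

4.0145 × 1.414⁵ = 4.0145 × 5.65258 ≈ 22.6923

22.6923rem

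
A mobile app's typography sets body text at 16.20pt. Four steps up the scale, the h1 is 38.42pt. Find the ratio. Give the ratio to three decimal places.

The ratio satisfies 16.20 × r⁴ = 38.42, so r = (38.42 / 16.20)^(1/4).
r = 2.3716^(1/4) ≈ 1.2410

1.241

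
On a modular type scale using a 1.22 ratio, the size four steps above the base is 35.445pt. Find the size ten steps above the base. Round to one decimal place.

116.9pt

Moving from step +4 to step +10 is 6 steps up, so multiply by r⁶.
35.445 × 1.22⁶ = 35.445 × 3.29730 ≈ 116.873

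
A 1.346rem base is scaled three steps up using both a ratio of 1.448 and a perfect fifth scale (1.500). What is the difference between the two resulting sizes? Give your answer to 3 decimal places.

0.456rem

At 1.448: 1.346 × 1.448³ = 4.08649rem
Perfect fifth: 1.346 × 1.500³ = 4.54275rem
Difference: 4.54275 − 4.08649 = 0.45626rem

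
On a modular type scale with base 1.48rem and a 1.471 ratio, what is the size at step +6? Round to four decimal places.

14.9947rem

Every step multiplies by the scale ratio.
1.48 × 1.471⁶ = 1.48 × 10.13155 ≈ 14.9947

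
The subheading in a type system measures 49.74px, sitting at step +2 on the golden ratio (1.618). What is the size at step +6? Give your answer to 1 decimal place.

340.9px

Moving from step +2 to step +6 is 4 steps up, so multiply by r⁴.
49.74 × 1.618⁴ = 49.74 × 6.85353 ≈ 340.894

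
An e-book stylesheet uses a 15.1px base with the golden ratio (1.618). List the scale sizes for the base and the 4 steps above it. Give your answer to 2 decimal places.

Step 0: 15.1px
Step 1: 15.1 × 1.618 = 24.43
Step 2: 15.1 × 1.618² = 39.53
Step 3: 15.1 × 1.618³ = 63.96
Step 4: 15.1 × 1.618⁴ = 103.49

15.10px, 24.43px, 39.53px, 63.96px, 103.49px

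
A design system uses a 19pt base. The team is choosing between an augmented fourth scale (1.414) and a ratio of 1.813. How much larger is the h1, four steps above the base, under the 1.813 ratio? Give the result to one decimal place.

Augmented fourth: 19.0 × 1.414⁴ = 75.954pt
At 1.813: 19.0 × 1.813⁴ = 205.279pt
Difference: 205.279 − 75.954 = 129.325pt

129.3pt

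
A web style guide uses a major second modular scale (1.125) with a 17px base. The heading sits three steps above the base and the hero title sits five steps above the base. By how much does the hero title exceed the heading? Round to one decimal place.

Step 3: 17.0 × 1.125³ = 24.205px
Step 5: 17.0 × 1.125⁵ = 30.635px
Difference: 30.635 − 24.205 = 6.430px

6.4px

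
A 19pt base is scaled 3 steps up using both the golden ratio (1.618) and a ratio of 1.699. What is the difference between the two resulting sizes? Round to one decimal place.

Golden ratio: 19.0 × 1.618³ = 80.480pt
At 1.699: 19.0 × 1.699³ = 93.182pt
Difference: 93.182 − 80.480 = 12.702pt

12.7pt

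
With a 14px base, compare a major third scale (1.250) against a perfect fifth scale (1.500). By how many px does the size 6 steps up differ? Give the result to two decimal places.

106.06px

Major third: 14.0 × 1.250⁶ = 53.4058px
Perfect fifth: 14.0 × 1.500⁶ = 159.4688px
Difference: 159.4688 − 53.4058 = 106.0630px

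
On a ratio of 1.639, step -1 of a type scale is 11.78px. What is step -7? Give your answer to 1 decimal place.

0.6px

11.78 ÷ 1.639⁶ = 11.78 ÷ 19.38535 ≈ 0.608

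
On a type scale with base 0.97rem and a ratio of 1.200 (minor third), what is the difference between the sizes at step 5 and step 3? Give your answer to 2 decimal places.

Step 3: 0.97 × 1.200³ = 1.6762rem
Step 5: 0.97 × 1.200⁵ = 2.4137rem
Difference: 2.4137 − 1.6762 = 0.7375rem

0.74rem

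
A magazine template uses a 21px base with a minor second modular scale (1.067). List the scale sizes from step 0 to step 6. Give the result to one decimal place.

Step 0: 21px
Step 1: 21.0 × 1.067 = 22.4
Step 2: 21.0 × 1.067² = 23.9
Step 3: 21.0 × 1.067³ = 25.5
Step 4: 21.0 × 1.067⁴ = 27.2
Step 5: 21.0 × 1.067⁵ = 29.0
Step 6: 21.0 × 1.067⁶ = 31.0

21.0px, 22.4px, 23.9px, 25.5px, 27.2px, 29.0px, 31.0px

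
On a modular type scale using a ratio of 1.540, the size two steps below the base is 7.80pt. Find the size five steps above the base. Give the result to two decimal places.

160.23pt

The gap is 5 − (-2) = 7 steps, so the factor is 1.540^7.
7.80 × 1.540⁷ = 7.80 × 20.54211 ≈ 160.228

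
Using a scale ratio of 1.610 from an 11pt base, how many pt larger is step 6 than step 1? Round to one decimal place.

Step 1: 11.0 × 1.610 = 17.710pt
Step 6: 11.0 × 1.610⁶ = 191.579pt
Difference: 191.579 − 17.710 = 173.869pt

173.9pt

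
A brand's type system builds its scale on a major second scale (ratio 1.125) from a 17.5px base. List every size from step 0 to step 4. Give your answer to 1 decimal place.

Step 0: 17.5px
Step 1: 17.5 × 1.125 = 19.7
Step 2: 17.5 × 1.125² = 22.1
Step 3: 17.5 × 1.125³ = 24.9
Step 4: 17.5 × 1.125⁴ = 28.0

17.5px, 19.7px, 22.1px, 24.9px, 28.0px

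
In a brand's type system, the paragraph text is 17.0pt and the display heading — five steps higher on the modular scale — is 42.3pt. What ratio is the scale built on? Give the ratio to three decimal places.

The ratio satisfies 17.0 × r⁵ = 42.3, so r = (42.3 / 17.0)^(1/5).
r = 2.4882^(1/5) ≈ 1.2000

1.200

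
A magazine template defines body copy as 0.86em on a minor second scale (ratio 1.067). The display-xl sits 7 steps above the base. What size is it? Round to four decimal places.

0.86 × 1.067⁷ = 0.86 × 1.57453 ≈ 1.3541

1.3541em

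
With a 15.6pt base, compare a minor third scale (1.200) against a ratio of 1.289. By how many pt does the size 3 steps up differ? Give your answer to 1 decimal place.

Minor third: 15.6 × 1.200³ = 26.957pt
At 1.289: 15.6 × 1.289³ = 33.411pt
Difference: 33.411 − 26.957 = 6.454pt

6.5pt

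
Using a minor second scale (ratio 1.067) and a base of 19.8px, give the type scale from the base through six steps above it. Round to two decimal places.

19.80px, 21.13px, 22.54px, 24.05px, 25.66px, 27.38px, 29.22px

Step 0: 19.8px
Step 1: 19.8 × 1.067 = 21.13
Step 2: 19.8 × 1.067² = 22.54
Step 3: 19.8 × 1.067³ = 24.05
Step 4: 19.8 × 1.067⁴ = 25.66
Step 5: 19.8 × 1.067⁵ = 27.38
Step 6: 19.8 × 1.067⁶ = 29.22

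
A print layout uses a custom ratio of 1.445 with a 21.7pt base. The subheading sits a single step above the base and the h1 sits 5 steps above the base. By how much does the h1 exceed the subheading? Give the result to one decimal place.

105.4pt

Step 1: 21.7 × 1.445 = 31.357pt
Step 5: 21.7 × 1.445⁵ = 136.710pt
Difference: 136.710 − 31.357 = 105.353pt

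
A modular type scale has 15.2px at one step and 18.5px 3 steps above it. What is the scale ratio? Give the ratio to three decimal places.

1.068

The ratio satisfies 15.2 × r³ = 18.5, so r = (18.5 / 15.2)^(1/3).
r = 1.2171^(1/3) ≈ 1.0677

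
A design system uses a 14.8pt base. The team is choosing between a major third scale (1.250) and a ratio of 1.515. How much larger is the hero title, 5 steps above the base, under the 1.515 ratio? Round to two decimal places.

Major third: 14.8 × 1.250⁵ = 45.1660pt
At 1.515: 14.8 × 1.515⁵ = 118.1204pt
Difference: 118.1204 − 45.1660 = 72.9544pt

72.95pt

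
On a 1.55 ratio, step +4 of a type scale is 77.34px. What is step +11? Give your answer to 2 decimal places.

Moving from step +4 to step +11 is 7 steps up, so multiply by r⁷.
77.34 × 1.55⁷ = 77.34 × 21.49423 ≈ 1662.364

1662.36px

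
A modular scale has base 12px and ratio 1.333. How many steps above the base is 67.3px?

6

1.333ⁿ = 67.3 / 12 = 5.6083
n = ln(5.6083) / ln(1.333) = 1.7243 / 0.2874 ≈ 6.00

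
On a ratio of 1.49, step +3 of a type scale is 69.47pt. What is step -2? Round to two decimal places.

9.46pt

Moving from step +3 to step -2 is 5 steps down, so divide by r⁵.
69.47 ÷ 1.49⁵ = 69.47 ÷ 7.34398 ≈ 9.459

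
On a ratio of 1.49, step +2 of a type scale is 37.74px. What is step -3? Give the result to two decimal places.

The gap is -3 − (2) = -5 steps, so the factor is 1.49^-5.
37.74 ÷ 1.49⁵ = 37.74 ÷ 7.34398 ≈ 5.139

5.14px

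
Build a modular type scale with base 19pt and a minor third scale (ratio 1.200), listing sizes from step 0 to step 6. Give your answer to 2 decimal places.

Step 0: 19pt
Step 1: 19.0 × 1.200 = 22.80
Step 2: 19.0 × 1.200² = 27.36
Step 3: 19.0 × 1.200³ = 32.83
Step 4: 19.0 × 1.200⁴ = 39.40
Step 5: 19.0 × 1.200⁵ = 47.28
Step 6: 19.0 × 1.200⁶ = 56.73

19.00pt, 22.80pt, 27.36pt, 32.83pt, 39.40pt, 47.28pt, 56.73pt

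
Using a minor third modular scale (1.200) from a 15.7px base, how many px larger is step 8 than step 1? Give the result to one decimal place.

Step 1: 15.7 × 1.200 = 18.840px
Step 8: 15.7 × 1.200⁸ = 67.507px
Difference: 67.507 − 18.840 = 48.667px

48.7px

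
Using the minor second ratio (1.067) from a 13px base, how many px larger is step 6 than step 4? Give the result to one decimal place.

2.3px

Step 4: 13.0 × 1.067⁴ = 16.850px
Step 6: 13.0 × 1.067⁶ = 19.184px
Difference: 19.184 − 16.850 = 2.334px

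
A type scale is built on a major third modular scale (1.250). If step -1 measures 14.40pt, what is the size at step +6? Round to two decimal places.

Moving from step -1 to step +6 is 7 steps up, so multiply by r⁷.
14.40 × 1.250⁷ = 14.40 × 4.76837 ≈ 68.665

68.66pt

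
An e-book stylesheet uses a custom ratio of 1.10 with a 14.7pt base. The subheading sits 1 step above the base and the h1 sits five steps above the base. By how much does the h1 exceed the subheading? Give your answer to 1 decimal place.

Step 1: 14.7 × 1.10 = 16.170pt
Step 5: 14.7 × 1.10⁵ = 23.674pt
Difference: 23.674 − 16.170 = 7.504pt

7.5pt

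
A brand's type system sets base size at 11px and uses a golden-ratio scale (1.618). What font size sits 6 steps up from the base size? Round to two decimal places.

197.36px

Every step multiplies by the scale ratio.
11.0 × 1.618⁶ = 11.0 × 17.94201 ≈ 197.36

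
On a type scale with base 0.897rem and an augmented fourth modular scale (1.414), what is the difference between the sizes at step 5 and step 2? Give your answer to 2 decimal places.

3.28rem

Step 2: 0.897 × 1.414² = 1.7935rem
Step 5: 0.897 × 1.414⁵ = 5.0704rem
Difference: 5.0704 − 1.7935 = 3.2769rem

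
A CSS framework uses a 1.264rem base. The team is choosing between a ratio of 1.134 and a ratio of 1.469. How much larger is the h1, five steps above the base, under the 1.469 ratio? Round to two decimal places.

At 1.134: 1.264 × 1.134⁵ = 2.3703rem
At 1.469: 1.264 × 1.469⁵ = 8.6468rem
Difference: 8.6468 − 2.3703 = 6.2765rem

6.28rem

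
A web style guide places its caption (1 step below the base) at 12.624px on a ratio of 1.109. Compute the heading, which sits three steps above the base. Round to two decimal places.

Moving from step -1 to step +3 is 4 steps up, so multiply by r⁴.
12.624 × 1.109⁴ = 12.624 × 1.51261 ≈ 19.095

19.10px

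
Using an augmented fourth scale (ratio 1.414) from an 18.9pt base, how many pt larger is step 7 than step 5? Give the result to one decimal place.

106.8pt

Step 5: 18.9 × 1.414⁵ = 106.834pt
Step 7: 18.9 × 1.414⁷ = 213.603pt
Difference: 213.603 − 106.834 = 106.769pt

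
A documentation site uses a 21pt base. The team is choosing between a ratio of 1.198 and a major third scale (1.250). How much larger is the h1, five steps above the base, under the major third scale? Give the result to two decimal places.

At 1.198: 21.0 × 1.198⁵ = 51.8207pt
Major third: 21.0 × 1.250⁵ = 64.0869pt
Difference: 64.0869 − 51.8207 = 12.2662pt

12.27pt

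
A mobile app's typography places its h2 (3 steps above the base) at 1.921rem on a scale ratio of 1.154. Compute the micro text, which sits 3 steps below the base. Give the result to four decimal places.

Moving from step +3 to step -3 is 6 steps down, so divide by r⁶.
1.921 ÷ 1.154⁶ = 1.921 ÷ 2.36176 ≈ 0.8134

0.8134rem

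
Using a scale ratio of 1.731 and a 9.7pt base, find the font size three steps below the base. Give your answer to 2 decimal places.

A modular type scale is a geometric sequence: sizeₙ = base × rⁿ.
9.7 ÷ 1.731³ = 9.7 ÷ 5.18670 ≈ 1.87

1.87pt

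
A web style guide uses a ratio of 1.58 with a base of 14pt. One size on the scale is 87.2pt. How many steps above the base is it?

1.58ⁿ = 87.2 / 14 = 6.2286
n = ln(6.2286) / ln(1.58) = 1.8291 / 0.4574 ≈ 4.00

4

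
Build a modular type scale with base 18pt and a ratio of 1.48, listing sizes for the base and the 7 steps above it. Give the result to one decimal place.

Step 0: 18pt
Step 1: 18.0 × 1.48 = 26.6
Step 2: 18.0 × 1.48² = 39.4
Step 3: 18.0 × 1.48³ = 58.4
Step 4: 18.0 × 1.48⁴ = 86.4
Step 5: 18.0 × 1.48⁵ = 127.8
Step 6: 18.0 × 1.48⁶ = 189.2
Step 7: 18.0 × 1.48⁷ = 280.0

18.0pt, 26.6pt, 39.4pt, 58.4pt, 86.4pt, 127.8pt, 189.2pt, 280.0pt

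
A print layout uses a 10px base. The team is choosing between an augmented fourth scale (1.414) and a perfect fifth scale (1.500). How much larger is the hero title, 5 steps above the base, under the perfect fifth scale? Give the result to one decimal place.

Augmented fourth: 10.0 × 1.414⁵ = 56.526px
Perfect fifth: 10.0 × 1.500⁵ = 75.938px
Difference: 75.938 − 56.526 = 19.412px

19.4px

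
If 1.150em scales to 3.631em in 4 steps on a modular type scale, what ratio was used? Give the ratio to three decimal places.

1.333

r⁴ = 3.631 / 1.150, so r = (3.631/1.150)^(1/4).
r = 3.1574^(1/4) ≈ 1.3330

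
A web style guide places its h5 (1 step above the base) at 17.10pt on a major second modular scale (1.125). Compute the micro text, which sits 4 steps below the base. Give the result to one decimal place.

Moving from step +1 to step -4 is 5 steps down, so divide by r⁵.
17.10 ÷ 1.125⁵ = 17.10 ÷ 1.80203 ≈ 9.489

9.5pt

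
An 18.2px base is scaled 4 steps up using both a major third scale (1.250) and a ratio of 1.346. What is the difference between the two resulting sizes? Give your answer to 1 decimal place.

Major third: 18.2 × 1.250⁴ = 44.434px
At 1.346: 18.2 × 1.346⁴ = 59.738px
Difference: 59.738 − 44.434 = 15.304px

15.3px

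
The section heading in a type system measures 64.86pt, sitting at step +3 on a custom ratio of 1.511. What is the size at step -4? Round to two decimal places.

3.61pt

64.86 ÷ 1.511⁷ = 64.86 ÷ 17.98255 ≈ 3.607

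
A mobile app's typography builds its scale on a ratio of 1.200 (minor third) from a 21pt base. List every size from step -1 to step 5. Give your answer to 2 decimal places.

17.50pt, 21.00pt, 25.20pt, 30.24pt, 36.29pt, 43.55pt, 52.25pt

Step -1: 21.0 ÷ 1.200 = 17.50
Step 0: 21pt
Step 1: 21.0 × 1.200 = 25.20
Step 2: 21.0 × 1.200² = 30.24
Step 3: 21.0 × 1.200³ = 36.29
Step 4: 21.0 × 1.200⁴ = 43.55
Step 5: 21.0 × 1.200⁵ = 52.25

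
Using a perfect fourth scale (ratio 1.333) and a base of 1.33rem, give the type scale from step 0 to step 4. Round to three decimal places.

1.330rem, 1.773rem, 2.363rem, 3.150rem, 4.199rem

Step 0: 1.33rem
Step 1: 1.33 × 1.333 = 1.773
Step 2: 1.33 × 1.333² = 2.363
Step 3: 1.33 × 1.333³ = 3.150
Step 4: 1.33 × 1.333⁴ = 4.199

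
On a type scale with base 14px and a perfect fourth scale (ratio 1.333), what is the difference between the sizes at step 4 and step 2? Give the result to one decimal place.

19.3px

Step 2: 14.0 × 1.333² = 24.876px
Step 4: 14.0 × 1.333⁴ = 44.203px
Difference: 44.203 − 24.876 = 19.327px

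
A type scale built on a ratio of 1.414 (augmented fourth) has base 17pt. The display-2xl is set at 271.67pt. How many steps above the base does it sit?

1.414ⁿ = 271.67 / 17 = 15.9806
n = ln(15.9806) / ln(1.414) = 2.7714 / 0.3464 ≈ 8.00

8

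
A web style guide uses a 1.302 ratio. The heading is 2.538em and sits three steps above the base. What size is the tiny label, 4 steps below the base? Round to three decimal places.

0.400em

2.538 ÷ 1.302⁷ = 2.538 ÷ 6.34274 ≈ 0.400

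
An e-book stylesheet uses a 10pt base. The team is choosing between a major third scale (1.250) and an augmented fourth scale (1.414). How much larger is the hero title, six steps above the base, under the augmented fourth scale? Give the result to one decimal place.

Major third: 10.0 × 1.250⁶ = 38.147pt
Augmented fourth: 10.0 × 1.414⁶ = 79.928pt
Difference: 79.928 − 38.147 = 41.781pt

41.8pt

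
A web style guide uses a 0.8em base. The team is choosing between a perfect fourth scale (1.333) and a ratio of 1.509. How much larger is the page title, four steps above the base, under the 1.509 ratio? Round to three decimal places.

Perfect fourth: 0.8 × 1.333⁴ = 2.52587em
At 1.509: 0.8 × 1.509⁴ = 4.14808em
Difference: 4.14808 − 2.52587 = 1.62221em

1.622em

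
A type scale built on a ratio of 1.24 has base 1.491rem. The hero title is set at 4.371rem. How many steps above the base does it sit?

5

1.24ⁿ = 4.371 / 1.491 = 2.9316
n = ln(2.9316) / ln(1.24) = 1.0755 / 0.2151 ≈ 5.00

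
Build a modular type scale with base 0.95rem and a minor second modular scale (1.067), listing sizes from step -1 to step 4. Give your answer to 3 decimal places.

Step -1: 0.95 ÷ 1.067 = 0.890
Step 0: 0.95rem
Step 1: 0.95 × 1.067 = 1.014
Step 2: 0.95 × 1.067² = 1.082
Step 3: 0.95 × 1.067³ = 1.154
Step 4: 0.95 × 1.067⁴ = 1.231

0.890rem, 0.950rem, 1.014rem, 1.082rem, 1.154rem, 1.231rem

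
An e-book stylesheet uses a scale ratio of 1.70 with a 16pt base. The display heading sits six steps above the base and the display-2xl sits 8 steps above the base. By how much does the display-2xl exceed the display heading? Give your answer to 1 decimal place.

Step 6: 16.0 × 1.70⁶ = 386.201pt
Step 8: 16.0 × 1.70⁸ = 1116.121pt
Difference: 1116.121 − 386.201 = 729.920pt

729.9pt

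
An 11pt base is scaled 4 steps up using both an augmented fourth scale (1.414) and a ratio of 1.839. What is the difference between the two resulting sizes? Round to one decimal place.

81.8pt

Augmented fourth: 11.0 × 1.414⁴ = 43.973pt
At 1.839: 11.0 × 1.839⁴ = 125.811pt
Difference: 125.811 − 43.973 = 81.838pt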